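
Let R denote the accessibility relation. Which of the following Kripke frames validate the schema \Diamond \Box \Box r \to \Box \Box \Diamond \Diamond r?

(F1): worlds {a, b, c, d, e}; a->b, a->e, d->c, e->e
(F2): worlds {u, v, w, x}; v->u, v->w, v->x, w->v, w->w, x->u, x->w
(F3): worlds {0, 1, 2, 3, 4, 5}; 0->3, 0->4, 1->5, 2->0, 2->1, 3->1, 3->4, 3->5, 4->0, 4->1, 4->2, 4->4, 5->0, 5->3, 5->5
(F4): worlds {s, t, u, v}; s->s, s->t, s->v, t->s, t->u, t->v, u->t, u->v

(F3)

Frame correspondent (Sahlqvist): \forall x \forall y \forall z ((xRy \wedge x R^2 z) \to \exists w (y R^2 w \wedge z R^2 w)) — i.e. a generalized confluence (Geach) condition.
(F1): fails — aRb, aR²e but no w with bR²w and eR²w.
(F2): fails — vRu, vR²u but no t with uR²t and uR²t.
(F3): ✓.
(F4): fails — sRs, sR²v but no w with sR²w and vR²w.
Valid on: (F3).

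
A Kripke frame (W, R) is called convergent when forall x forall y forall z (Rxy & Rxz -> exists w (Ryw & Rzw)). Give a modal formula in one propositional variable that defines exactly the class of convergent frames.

This is convergence; the standard corresponding axiom is .2: ◇□r → □◇r.
Suppose ◇□r→□◇r is valid. Take Rxy, Rxz and set V(r)={w : Ryw}. Then □r at y so ◇□r at x, so □◇r at x, so ◇r at z, giving w with Rzw and Ryw.

◇□r → □◇r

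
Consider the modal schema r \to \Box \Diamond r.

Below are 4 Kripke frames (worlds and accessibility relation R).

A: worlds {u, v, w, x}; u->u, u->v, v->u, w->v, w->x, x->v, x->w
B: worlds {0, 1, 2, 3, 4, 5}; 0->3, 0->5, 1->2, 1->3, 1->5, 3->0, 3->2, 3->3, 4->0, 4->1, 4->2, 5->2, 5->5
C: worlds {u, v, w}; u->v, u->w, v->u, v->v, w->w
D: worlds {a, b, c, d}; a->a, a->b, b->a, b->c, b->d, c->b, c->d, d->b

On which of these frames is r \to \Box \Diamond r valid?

none

Frame correspondent (Sahlqvist): \forall x \forall y (Rxy \to Ryx) — i.e. symmetry.
A: fails — Rwv but not Rvw.
B: fails — R32 but not R23.
C: fails — Ruw but not Rwu.
D: fails — Rcd but not Rdc.
Valid on no frame.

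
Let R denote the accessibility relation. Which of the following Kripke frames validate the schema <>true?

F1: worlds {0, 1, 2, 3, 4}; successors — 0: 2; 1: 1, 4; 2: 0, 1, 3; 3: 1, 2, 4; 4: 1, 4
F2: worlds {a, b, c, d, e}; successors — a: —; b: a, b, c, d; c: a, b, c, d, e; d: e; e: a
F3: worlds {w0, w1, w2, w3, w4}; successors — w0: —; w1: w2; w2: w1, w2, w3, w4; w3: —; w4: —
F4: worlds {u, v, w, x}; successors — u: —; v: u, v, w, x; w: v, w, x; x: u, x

F1

Frame correspondent (Sahlqvist): forall x exists y Rxy — i.e. seriality.
F1: ✓.
F2: fails — world a has no successor.
F3: fails — world w0 has no successor.
F4: fails — world u has no successor.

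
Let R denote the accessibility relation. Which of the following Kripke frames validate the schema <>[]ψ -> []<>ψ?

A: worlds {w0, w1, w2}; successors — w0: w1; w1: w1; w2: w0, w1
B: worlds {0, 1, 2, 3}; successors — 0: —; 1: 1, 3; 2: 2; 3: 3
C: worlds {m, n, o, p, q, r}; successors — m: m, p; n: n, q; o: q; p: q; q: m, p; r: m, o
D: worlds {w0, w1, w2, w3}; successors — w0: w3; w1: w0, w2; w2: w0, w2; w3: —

A, B

Frame correspondent (Sahlqvist): forall x forall y forall z (Rxy & Rxz -> exists w (Ryw & Rzw)) — i.e. convergence.
A: satisfies the condition.
B: satisfies the condition.
C: fails — Rmm and Rmp but m and p have no common successor.
D: fails — Rw0w3 and Rw0w3 but w3 and w3 have no common successor.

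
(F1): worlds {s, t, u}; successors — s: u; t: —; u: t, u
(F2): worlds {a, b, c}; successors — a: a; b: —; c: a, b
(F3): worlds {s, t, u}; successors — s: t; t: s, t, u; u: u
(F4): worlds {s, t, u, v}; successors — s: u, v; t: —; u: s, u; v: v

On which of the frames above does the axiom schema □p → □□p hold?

(F2)

The schema corresponds to transitivity: ∀x ∀y ∀z (Rxy ∧ Ryz → Rxz).
(F1): fails — Rsu and Rut but not Rst.
(F2): ✓.
(F3): fails — Rst and Rts but not Rss.
(F4): fails — Rus and Rsv but not Ruv.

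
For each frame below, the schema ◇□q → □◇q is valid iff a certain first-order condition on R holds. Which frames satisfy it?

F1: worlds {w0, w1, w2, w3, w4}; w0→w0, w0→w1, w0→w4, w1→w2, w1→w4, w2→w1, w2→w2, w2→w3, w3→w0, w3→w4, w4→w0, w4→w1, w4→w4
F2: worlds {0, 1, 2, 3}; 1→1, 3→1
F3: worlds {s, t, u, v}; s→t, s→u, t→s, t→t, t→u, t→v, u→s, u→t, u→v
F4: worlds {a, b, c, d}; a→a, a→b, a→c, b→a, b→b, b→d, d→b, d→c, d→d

The schema corresponds to convergence: ∀x ∀y ∀z (Rxy ∧ Rxz → ∃w (Ryw ∧ Rzw)).
F1: fails — Rw2w2 and Rw2w3 but w2 and w3 have no common successor.
F2: ✓.
F3: fails — Rtv and Rtv but v and v have no common successor.
F4: fails — Rab and Rac but b and c have no common successor.
Valid on: F2.

F2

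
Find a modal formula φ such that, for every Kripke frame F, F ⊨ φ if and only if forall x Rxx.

□q → q

The condition is reflexivity. The T schema □q → q defines it.
Suppose □q→q is valid. At any x set V(q)={w : Rxw}. Then □q holds at x, so q holds at x, i.e. Rxx.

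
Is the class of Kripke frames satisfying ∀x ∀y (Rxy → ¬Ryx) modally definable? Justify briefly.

No — not modally definable

If a class were modally definable it would be closed under surjective bounded morphisms (Goldblatt–Thomason).
The 5-cycle (worlds w0,w1,w2,w3,w4 with w0→w1→w2→w3→w4→w0) is asymmetric. Mapping every world to a single reflexive point • is a surjective bounded morphism, and the reflexive point is not asymmetric (R•• but asymmetry requires ¬R••).
So the class is not modally definable.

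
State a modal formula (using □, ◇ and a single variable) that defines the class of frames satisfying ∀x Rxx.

□s → s

A defining formula is □s → s (the T axiom).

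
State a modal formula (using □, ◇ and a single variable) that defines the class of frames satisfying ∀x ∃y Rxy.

□s → ◇s

The condition is seriality. The D schema □s → ◇s defines it.
Suppose □s→◇s is valid. At any x set V(s)=W. Then □s at x, so ◇s at x, so x has a successor.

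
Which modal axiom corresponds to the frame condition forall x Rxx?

A defining formula is □s → s (the T axiom).
Suppose □s→s is valid. At any x set V(s)={w : Rxw}. Then □s holds at x, so s holds at x, i.e. Rxx.

□s → s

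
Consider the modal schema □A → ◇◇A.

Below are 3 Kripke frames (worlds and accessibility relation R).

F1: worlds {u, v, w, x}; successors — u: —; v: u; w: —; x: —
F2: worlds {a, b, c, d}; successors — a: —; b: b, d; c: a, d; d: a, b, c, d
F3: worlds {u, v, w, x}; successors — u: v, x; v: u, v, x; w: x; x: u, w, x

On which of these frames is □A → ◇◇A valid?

This is the axiom for a generalized confluence (Geach) condition; its first-order frame correspondent is ∀x ∃w (xRw ∧ xR²w).
F1: fails — at u but no t with uRt and uR²t.
F2: fails — at a but no w with aRw and aR²w.
F3: holds.

F3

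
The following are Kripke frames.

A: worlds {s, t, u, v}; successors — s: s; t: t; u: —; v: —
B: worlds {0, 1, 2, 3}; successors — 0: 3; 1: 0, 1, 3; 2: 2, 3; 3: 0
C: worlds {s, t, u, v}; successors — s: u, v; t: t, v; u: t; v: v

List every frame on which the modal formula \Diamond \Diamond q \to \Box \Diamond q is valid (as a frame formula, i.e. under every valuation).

Frame correspondent (Sahlqvist): \forall x \forall y \forall z ((x R^2 y \wedge xRz) \to \exists w (y = w \wedge zRw)) — i.e. a generalized confluence (Geach) condition.
A: satisfies the condition.
B: fails — 1R²0, 1R0 but no w with 0=w and 0Rw.
C: fails — sR²t, sRv but no w with t=w and vRw.

A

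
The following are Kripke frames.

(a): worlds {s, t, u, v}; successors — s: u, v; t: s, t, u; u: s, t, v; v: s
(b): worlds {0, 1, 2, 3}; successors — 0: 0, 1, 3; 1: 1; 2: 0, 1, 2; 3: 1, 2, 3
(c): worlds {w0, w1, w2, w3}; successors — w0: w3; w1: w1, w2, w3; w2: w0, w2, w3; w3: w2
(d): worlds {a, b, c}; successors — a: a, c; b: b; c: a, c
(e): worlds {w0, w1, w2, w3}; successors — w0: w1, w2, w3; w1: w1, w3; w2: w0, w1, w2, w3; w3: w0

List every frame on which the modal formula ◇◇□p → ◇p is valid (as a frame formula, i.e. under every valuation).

(b), (d)

This is the axiom for a generalized confluence (Geach) condition; its first-order frame correspondent is ∀x ∀y (xR²y → ∃w (yRw ∧ xRw)).
(a): fails — sR²v but no w with vRw and sRw.
(b): holds.
(c): fails — w3R²w0 but no w with w0Rw and w3Rw.
(d): holds.
(e): fails — w0R²w3 but no w with w3Rw and w0Rw.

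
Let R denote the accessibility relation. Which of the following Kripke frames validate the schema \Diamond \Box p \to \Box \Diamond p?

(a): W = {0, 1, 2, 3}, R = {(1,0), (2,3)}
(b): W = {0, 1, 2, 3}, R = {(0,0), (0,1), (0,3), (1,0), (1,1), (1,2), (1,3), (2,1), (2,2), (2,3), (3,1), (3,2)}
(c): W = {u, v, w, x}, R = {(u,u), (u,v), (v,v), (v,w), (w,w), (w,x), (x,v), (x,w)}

(b), (c)

This is the axiom for convergence; its first-order frame correspondent is \forall x \forall y \forall z (Rxy \wedge Rxz \to \exists w (Ryw \wedge Rzw)).
(a): fails — R10 and R10 but 0 and 0 have no common successor.
(b): satisfies the condition.
(c): satisfies the condition.
Valid on: (b), (c).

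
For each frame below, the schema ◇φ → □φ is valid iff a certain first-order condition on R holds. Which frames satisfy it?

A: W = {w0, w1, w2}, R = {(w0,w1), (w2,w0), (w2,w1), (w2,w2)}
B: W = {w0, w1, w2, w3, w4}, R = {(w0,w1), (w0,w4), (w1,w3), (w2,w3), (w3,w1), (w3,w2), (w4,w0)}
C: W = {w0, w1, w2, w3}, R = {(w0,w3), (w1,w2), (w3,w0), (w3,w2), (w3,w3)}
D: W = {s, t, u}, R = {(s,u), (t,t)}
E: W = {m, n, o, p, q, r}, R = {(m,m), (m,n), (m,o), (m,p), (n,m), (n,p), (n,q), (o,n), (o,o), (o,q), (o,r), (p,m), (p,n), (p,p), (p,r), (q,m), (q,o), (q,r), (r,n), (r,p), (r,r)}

This is the axiom for partial functionality; its first-order frame correspondent is ∀x ∀y ∀z (Rxy ∧ Rxz → y = z).
A: fails — w2 sees both w0 and w1.
B: fails — w0 sees both w1 and w4.
C: fails — w3 sees both w0 and w2.
D: ✓.
E: fails — m sees both m and n.
Valid on: D.

D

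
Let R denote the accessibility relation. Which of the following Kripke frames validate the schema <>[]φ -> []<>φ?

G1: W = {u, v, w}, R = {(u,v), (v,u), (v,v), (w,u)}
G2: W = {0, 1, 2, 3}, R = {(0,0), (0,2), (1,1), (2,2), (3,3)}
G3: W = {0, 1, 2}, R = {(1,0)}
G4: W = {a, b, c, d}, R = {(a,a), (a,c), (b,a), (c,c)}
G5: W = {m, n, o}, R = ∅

G1, G2, G4, G5

Frame correspondent (Sahlqvist): forall x forall y forall z (Rxy & Rxz -> exists w (Ryw & Rzw)) — i.e. convergence.
G1: satisfies the condition.
G2: satisfies the condition.
G3: fails — R10 and R10 but 0 and 0 have no common successor.
G4: satisfies the condition.
G5: satisfies the condition.
Valid on: G1, G2, G4, G5.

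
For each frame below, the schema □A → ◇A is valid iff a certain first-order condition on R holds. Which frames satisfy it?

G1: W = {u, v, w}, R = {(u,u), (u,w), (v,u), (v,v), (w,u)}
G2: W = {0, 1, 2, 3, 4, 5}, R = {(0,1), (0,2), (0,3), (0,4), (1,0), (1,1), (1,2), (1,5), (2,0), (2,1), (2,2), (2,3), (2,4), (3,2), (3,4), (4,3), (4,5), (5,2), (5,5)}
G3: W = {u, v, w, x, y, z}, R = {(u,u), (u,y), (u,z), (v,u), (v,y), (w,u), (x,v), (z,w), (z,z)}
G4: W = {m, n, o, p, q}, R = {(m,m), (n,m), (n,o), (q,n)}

G1, G2

The schema corresponds to seriality: ∀x ∃y Rxy.
G1: condition met.
G2: condition met.
G3: fails — world y has no successor.
G4: fails — world o has no successor.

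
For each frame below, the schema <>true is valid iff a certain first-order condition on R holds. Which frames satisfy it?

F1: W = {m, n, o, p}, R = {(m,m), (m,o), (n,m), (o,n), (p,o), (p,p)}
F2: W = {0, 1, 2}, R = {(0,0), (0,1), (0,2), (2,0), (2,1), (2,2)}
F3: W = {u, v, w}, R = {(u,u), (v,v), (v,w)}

Frame correspondent (Sahlqvist): forall x exists y Rxy — i.e. seriality.
F1: satisfies the condition.
F2: fails — world 1 has no successor.
F3: fails — world w has no successor.
Valid on: F1.

F1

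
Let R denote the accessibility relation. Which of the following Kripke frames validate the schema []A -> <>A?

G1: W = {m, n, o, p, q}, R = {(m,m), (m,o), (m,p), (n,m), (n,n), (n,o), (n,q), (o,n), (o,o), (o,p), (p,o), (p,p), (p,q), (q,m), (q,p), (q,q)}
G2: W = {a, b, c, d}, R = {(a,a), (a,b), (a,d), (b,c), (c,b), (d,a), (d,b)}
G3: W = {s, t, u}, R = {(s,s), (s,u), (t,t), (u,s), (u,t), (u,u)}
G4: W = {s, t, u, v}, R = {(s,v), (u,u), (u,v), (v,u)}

G1, G2, G3

The schema corresponds to seriality: forall x exists y Rxy.
G1: satisfies the condition.
G2: satisfies the condition.
G3: satisfies the condition.
G4: fails — world t has no successor.
Valid on: G1, G2, G3.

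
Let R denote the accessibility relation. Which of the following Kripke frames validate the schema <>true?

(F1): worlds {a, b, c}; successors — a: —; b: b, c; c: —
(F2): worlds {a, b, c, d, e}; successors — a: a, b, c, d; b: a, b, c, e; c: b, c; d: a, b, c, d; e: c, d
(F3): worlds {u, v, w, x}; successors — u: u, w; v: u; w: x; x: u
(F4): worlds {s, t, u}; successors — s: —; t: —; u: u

(F2), (F3)

The schema corresponds to seriality: forall x exists y Rxy.
(F1): fails — world a has no successor.
(F2): satisfies the condition.
(F3): satisfies the condition.
(F4): fails — world s has no successor.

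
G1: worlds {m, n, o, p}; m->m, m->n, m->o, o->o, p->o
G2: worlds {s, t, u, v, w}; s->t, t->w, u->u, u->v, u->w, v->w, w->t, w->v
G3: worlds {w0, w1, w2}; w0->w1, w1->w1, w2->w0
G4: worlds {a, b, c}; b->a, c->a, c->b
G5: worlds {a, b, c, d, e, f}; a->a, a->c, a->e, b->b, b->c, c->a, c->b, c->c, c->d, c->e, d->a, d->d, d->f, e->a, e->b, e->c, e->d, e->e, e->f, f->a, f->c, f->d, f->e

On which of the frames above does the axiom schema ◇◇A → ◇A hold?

The schema corresponds to transitivity: ∀x ∀y ∀z (Rxy ∧ Ryz → Rxz).
G1: condition met.
G2: fails — Rwt and Rtw but not Rww.
G3: fails — Rw2w0 and Rw0w1 but not Rw2w1.
G4: condition met.
G5: fails — Rcd and Rdf but not Rcf.

G1, G4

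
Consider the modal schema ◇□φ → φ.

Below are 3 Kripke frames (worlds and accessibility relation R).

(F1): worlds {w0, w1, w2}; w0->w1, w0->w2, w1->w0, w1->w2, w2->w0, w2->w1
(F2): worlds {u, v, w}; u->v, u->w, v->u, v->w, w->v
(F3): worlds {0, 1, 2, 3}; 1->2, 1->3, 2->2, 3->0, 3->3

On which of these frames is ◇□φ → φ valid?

Frame correspondent (Sahlqvist): ∀x ∀y (Rxy → Ryx) — i.e. symmetry.
(F1): ✓.
(F2): fails — Ruw but not Rwu.
(F3): fails — R12 but not R21.

(F1)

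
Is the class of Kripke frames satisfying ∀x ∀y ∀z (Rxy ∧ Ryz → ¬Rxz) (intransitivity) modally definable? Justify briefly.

If a class were modally definable it would be closed under surjective bounded morphisms (Goldblatt–Thomason).
The 7-cycle (worlds 0,1,2,3,4,5,6 with 0→1→2→3→4→5→6→0) is intransitive. Mapping every world to a single reflexive point • is a surjective bounded morphism; the reflexive point is not intransitive (R••∧R•• but R••).
So the class is not modally definable.

Not definable by any modal formula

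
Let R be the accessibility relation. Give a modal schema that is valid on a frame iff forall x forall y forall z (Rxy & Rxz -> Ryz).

◇p → □◇p

This is the Euclidean property; the standard corresponding axiom is 5: ◇p → □◇p.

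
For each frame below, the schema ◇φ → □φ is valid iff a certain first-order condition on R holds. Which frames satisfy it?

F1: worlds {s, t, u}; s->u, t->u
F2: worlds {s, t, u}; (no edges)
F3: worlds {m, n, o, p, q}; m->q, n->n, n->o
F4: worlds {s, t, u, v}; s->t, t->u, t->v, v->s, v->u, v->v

F1, F2

This is the axiom for partial functionality; its first-order frame correspondent is ∀x ∀y ∀z (Rxy ∧ Rxz → y = z).
F1: ✓.
F2: ✓.
F3: fails — n sees both n and o.
F4: fails — t sees both u and v.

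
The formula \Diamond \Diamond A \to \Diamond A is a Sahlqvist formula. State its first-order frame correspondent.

Replacing A by ¬A and contraposing gives the equivalent schema □A → □□A.
Suppose □A→□□A is valid. Take Rxy, Ryz and set V(A)={w : Rxw}. Then □A at x, so □□A at x, so □A at y, so A at z, i.e. Rxz.
Conversely, any frame satisfying \forall x \forall y \forall z (Rxy \wedge Ryz \to Rxz) validates the schema.
Frame condition: \forall x \forall y \forall z (Rxy \wedge Ryz \to Rxz).

transitivity: \forall x \forall y \forall z (Rxy \wedge Ryz \to Rxz)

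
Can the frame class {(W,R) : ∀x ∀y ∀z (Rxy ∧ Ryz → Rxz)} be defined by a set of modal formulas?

This is a Sahlqvist condition; the 4 axiom □q → □□q defines it.

Yes — defined by □q → □□q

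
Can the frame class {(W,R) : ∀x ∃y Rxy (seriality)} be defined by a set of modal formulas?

This is a Sahlqvist condition; the D axiom □p → ◇p defines it.
Suppose □p→◇p is valid. At any x set V(p)=W. Then □p at x, so ◇p at x, so x has a successor.

Yes — defined by □p → ◇p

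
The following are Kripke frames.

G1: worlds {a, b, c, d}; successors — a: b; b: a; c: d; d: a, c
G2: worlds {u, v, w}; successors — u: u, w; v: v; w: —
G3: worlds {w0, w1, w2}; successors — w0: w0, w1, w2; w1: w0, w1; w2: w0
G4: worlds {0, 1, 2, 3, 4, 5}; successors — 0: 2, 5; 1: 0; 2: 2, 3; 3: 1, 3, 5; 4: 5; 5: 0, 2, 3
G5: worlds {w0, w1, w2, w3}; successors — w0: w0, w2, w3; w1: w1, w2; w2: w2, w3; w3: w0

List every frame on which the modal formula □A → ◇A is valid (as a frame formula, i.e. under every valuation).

G1, G3, G4, G5

Frame correspondent (Sahlqvist): ∀x ∃y Rxy — i.e. seriality.
G1: ✓.
G2: fails — world w has no successor.
G3: ✓.
G4: ✓.
G5: ✓.
Valid on: G1, G3, G4, G5.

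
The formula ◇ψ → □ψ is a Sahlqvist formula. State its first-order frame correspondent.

partial functionality

Suppose ◇ψ→□ψ is valid. Take Rxy, Rxz and set V(ψ)={y}. Then ◇ψ at x, so □ψ at x, so ψ at z, i.e. z=y.
Conversely, any frame satisfying ∀x ∀y ∀z (Rxy ∧ Rxz → y = z) validates the schema.
Frame condition: ∀x ∀y ∀z (Rxy ∧ Rxz → y = z).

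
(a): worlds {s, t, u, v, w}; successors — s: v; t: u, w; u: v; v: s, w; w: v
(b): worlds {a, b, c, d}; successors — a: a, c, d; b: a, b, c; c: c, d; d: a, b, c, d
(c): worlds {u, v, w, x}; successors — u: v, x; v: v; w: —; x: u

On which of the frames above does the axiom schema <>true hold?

(a), (b)

Frame correspondent (Sahlqvist): forall x exists y Rxy — i.e. seriality.
(a): holds.
(b): holds.
(c): fails — world w has no successor.
Valid on: (a), (b).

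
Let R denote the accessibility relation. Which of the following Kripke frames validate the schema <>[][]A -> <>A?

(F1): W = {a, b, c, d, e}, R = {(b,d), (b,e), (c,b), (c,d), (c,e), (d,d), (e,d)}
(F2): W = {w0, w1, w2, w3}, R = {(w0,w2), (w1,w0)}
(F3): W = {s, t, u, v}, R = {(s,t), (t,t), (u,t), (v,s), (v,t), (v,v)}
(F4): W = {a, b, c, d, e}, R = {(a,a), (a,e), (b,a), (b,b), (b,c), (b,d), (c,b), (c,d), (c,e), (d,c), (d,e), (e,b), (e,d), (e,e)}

This is the axiom for a generalized confluence (Geach) condition; its first-order frame correspondent is forall x forall y (xRy -> exists w (y R^2 w & xRw)).
(F1): holds.
(F2): fails — w0Rw2 but no w with w2R²w and w0Rw.
(F3): holds.
(F4): holds.

(F1), (F3), (F4)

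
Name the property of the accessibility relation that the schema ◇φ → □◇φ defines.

The Euclidean property

This schema is the 5 axiom.
Its frame correspondent is the Euclidean property — ∀x ∀y ∀z (Rxy ∧ Rxz → Ryz).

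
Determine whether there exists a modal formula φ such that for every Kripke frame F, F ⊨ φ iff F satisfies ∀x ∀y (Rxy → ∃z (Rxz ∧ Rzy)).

This is a Sahlqvist condition; the C4 axiom □□r → □r defines it.

Yes — defined by □□r → □r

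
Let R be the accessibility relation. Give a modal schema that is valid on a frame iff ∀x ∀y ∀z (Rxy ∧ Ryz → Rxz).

A defining formula is □r → □□r (the 4 axiom).

□r → □□r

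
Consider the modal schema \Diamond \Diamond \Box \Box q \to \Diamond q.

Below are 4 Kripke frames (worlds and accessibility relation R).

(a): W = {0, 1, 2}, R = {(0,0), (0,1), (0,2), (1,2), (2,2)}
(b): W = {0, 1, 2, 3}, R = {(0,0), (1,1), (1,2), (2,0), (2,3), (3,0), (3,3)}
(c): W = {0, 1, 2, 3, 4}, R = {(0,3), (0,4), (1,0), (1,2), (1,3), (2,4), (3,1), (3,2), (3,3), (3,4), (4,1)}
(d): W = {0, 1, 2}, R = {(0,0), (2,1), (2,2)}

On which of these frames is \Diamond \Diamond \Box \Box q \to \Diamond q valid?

The schema corresponds to a generalized confluence (Geach) condition: \forall x \forall y (x R^2 y \to \exists w (y R^2 w \wedge xRw)).
(a): ✓.
(b): fails — 1R²0 but no w with 0R²w and 1Rw.
(c): fails — 0R²2 but no w with 2R²w and 0Rw.
(d): fails — 2R²1 but no w with 1R²w and 2Rw.
Valid on: (a).

(a)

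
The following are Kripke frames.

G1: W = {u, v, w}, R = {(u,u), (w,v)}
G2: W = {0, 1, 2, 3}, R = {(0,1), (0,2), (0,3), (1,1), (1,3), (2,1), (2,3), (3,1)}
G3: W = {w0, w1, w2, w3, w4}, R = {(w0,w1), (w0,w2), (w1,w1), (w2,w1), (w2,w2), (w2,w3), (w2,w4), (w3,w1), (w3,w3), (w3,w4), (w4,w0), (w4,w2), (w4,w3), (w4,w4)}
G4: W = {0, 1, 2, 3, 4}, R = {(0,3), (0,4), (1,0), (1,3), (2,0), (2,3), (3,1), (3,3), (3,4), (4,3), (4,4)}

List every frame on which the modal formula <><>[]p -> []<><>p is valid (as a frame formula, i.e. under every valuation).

The schema corresponds to a generalized confluence (Geach) condition: forall x forall y forall z ((x R^2 y & xRz) -> exists w (yRw & z R^2 w)).
G1: condition met.
G2: condition met.
G3: fails — w0R²w4, w0Rw1 but no w with w4Rw and w1R²w.
G4: condition met.

G1, G2, G4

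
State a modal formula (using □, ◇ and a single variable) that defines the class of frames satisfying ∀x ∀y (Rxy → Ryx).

This is symmetry; the standard corresponding axiom is B: q → □◇q.
Suppose q→□◇q is valid. Take Rxy and set V(q)={x}. Then q at x, so □◇q at x, so ◇q at y, so some z with Ryz has q; z=x, i.e. Ryx.

q → □◇q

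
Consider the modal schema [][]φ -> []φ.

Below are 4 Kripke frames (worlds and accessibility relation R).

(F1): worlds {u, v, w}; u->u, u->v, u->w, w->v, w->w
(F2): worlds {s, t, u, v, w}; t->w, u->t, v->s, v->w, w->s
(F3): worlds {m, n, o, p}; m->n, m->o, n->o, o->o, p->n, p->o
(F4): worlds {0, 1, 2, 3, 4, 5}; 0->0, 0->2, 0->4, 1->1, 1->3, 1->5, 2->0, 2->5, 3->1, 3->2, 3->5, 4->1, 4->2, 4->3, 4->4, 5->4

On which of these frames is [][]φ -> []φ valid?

(F1)

The schema corresponds to density: forall x forall y (Rxy -> exists z (Rxz & Rzy)).
(F1): ✓.
(F2): fails — Rut but no z with Ruz and Rzt.
(F3): fails — Rpn but no z with Rpz and Rzn.
(F4): fails — R32 but no z with R3z and Rz2.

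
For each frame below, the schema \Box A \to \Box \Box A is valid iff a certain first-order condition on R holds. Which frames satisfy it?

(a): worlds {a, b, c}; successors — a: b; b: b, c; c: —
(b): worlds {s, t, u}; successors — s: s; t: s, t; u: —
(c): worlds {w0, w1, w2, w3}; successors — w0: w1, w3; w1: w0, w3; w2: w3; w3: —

This is the axiom for transitivity; its first-order frame correspondent is \forall x \forall y \forall z (Rxy \wedge Ryz \to Rxz).
(a): fails — Rab and Rbc but not Rac.
(b): ✓.
(c): fails — Rw1w0 and Rw0w1 but not Rw1w1.

(b)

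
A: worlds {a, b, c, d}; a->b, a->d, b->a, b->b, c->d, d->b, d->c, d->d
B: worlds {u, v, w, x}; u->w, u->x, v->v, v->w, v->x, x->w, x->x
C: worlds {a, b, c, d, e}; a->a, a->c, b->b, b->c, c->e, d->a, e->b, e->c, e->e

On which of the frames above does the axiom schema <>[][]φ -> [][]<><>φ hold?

A, C

This is the axiom for a generalized confluence (Geach) condition; its first-order frame correspondent is forall x forall y forall z ((xRy & x R^2 z) -> exists w (y R^2 w & z R^2 w)).
A: ✓.
B: fails — uRw, uR²w but no t with wR²t and wR²t.
C: ✓.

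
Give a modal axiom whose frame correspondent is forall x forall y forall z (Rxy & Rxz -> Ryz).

◇ψ → □◇ψ

This is the Euclidean property; the standard corresponding axiom is 5: ◇ψ → □◇ψ.
Suppose ◇ψ→□◇ψ is valid. Take Rxy, Rxz and set V(ψ)={y}. Then ◇ψ at x, so □◇ψ at x, so ◇ψ at z, so some w with Rzw has ψ; w=y, i.e. Rzy. By symmetry of the argument, Ryz.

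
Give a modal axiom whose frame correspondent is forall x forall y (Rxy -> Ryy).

This is shift-reflexivity; the standard corresponding axiom is T□: □(□p → p).
Suppose □(□p→p) is valid. Take Rxy and set V(p)={w : Ryw}. Then at y, □p holds; since □(□p→p) at x, □p→p at y, so p at y, i.e. Ryy.

□(□p → p)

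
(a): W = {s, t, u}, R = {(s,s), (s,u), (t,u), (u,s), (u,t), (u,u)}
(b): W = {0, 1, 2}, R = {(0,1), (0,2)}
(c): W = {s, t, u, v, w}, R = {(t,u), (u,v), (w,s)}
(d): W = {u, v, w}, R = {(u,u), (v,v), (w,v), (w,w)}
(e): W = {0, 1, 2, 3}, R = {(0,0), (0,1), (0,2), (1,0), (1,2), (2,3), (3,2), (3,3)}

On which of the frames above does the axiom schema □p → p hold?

(d)

Frame correspondent (Sahlqvist): ∀x Rxx — i.e. reflexivity.
(a): fails — world t does not see itself.
(b): fails — world 0 does not see itself.
(c): fails — world s does not see itself.
(d): satisfies the condition.
(e): fails — world 1 does not see itself.
Valid on: (d).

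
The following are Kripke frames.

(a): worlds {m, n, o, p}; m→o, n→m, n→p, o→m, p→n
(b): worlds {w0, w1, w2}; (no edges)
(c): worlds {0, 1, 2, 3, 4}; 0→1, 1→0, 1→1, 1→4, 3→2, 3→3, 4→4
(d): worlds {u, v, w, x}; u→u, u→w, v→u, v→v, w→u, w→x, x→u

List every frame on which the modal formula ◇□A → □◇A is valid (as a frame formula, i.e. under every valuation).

(b), (d)

Frame correspondent (Sahlqvist): ∀x ∀y ∀z (Rxy ∧ Rxz → ∃w (Ryw ∧ Rzw)) — i.e. convergence.
(a): fails — Rnm and Rnp but m and p have no common successor.
(b): ✓.
(c): fails — R10 and R14 but 0 and 4 have no common successor.
(d): ✓.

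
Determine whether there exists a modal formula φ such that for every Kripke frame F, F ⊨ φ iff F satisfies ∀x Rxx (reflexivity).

Yes — defined by □q → q

This is a Sahlqvist condition; the T axiom □q → q defines it.
Suppose □q→q is valid. At any x set V(q)={w : Rxw}. Then □q holds at x, so q holds at x, i.e. Rxx.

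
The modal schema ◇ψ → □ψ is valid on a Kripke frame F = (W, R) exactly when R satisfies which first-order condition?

This is the CD axiom.
It corresponds to partial functionality: ∀x ∀y ∀z (Rxy ∧ Rxz → y = z).

Partial functionality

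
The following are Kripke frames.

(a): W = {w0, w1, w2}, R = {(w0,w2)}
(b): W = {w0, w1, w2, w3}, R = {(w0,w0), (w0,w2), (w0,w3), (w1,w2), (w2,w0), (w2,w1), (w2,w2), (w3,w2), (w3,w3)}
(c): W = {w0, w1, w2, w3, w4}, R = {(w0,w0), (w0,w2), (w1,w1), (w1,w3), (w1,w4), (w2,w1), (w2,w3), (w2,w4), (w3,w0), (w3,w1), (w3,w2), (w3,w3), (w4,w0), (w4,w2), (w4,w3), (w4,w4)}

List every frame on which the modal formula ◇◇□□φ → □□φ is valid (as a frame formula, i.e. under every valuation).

(a), (c)

Frame correspondent (Sahlqvist): ∀x ∀y ∀z ((xR²y ∧ xR²z) → ∃w (yR²w ∧ z = w)) — i.e. a generalized confluence (Geach) condition.
(a): satisfies the condition.
(b): fails — w0R²w1, w0R²w3 but no w with w1R²w and w3=w.
(c): satisfies the condition.
Valid on: (a), (c).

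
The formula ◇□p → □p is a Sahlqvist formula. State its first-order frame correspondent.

the Euclidean property: ∀x ∀y ∀z (Rxy ∧ Rxz → Ryz)

This is frame-equivalent to ◇p → □◇p (substitute ¬p for p and contrapose).
Suppose ◇p→□◇p is valid. Take Rxy, Rxz and set V(p)={y}. Then ◇p at x, so □◇p at x, so ◇p at z, so some w with Rzw has p; w=y, i.e. Rzy. By symmetry of the argument, Ryz.
The converse is a direct semantic check.
So the correspondent is the Euclidean property.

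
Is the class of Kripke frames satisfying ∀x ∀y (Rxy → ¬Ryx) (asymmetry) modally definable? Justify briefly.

Modal frame validity is preserved under surjective bounded morphisms.
The 5-cycle (worlds 0,1,2,3,4 with 0→1→2→3→4→0) is asymmetric. Mapping every world to a single reflexive point • is a surjective bounded morphism, and the reflexive point is not asymmetric (R•• but asymmetry requires ¬R••).
So no modal formula (or set of formulas) defines exactly the asymmetric frames.

No — not modally definable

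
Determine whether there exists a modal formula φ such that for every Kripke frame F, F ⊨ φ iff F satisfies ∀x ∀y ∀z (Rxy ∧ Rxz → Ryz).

This is a Sahlqvist condition; the 5 axiom ◇p → □◇p defines it.

Yes, by ◇p → □◇p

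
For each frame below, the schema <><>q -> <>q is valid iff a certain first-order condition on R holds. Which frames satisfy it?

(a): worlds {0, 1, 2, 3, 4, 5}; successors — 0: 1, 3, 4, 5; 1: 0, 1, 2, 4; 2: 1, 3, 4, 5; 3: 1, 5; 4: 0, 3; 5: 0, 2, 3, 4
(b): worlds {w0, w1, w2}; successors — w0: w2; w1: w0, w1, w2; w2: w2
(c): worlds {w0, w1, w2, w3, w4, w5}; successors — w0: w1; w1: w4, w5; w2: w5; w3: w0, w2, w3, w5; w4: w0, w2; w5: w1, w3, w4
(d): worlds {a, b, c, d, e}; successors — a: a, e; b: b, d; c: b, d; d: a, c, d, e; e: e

(b)

The schema corresponds to transitivity: forall x forall y forall z (Rxy & Ryz -> Rxz).
(a): fails — R53 and R35 but not R55.
(b): ✓.
(c): fails — Rw1w5 and Rw5w1 but not Rw1w1.
(d): fails — Rcd and Rdc but not Rcc.
Valid on: (b).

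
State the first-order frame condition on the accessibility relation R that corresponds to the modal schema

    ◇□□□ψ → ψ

This is a Sahlqvist (Geach-type) schema ◇^1□^3ψ → □^0◇^0ψ.
Minimal-valuation argument: fix x; take any y with xR^1y and any z with xR^0z. Set V(ψ) to the set of worlds R-reachable from y in exactly 3 steps. Then □^3ψ holds at y, so the antecedent holds at x; validity forces ◇^0ψ at z, giving a w with zR^0w and yR^3w.
First-order correspondent: ∀x ∀y (xRy → ∃w (yR³w ∧ x = w)).

∀x ∀y (xRy → ∃w (yR³w ∧ x = w))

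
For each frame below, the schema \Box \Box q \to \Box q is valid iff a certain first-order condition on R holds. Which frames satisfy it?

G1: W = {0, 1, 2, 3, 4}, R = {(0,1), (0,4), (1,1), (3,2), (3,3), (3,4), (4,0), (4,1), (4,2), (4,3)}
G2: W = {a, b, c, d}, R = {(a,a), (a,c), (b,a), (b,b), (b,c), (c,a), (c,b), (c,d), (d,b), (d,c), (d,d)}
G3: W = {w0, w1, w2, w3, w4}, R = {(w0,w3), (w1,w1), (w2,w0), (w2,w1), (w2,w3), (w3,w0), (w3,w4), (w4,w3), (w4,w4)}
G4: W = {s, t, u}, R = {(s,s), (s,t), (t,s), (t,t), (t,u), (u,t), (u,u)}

G2, G4

This is the axiom for density; its first-order frame correspondent is \forall x \forall y (Rxy \to \exists z (Rxz \wedge Rzy)).
G1: fails — R04 but no z with R0z and Rz4.
G2: ✓.
G3: fails — Rw3w0 but no z with Rw3z and Rzw0.
G4: ✓.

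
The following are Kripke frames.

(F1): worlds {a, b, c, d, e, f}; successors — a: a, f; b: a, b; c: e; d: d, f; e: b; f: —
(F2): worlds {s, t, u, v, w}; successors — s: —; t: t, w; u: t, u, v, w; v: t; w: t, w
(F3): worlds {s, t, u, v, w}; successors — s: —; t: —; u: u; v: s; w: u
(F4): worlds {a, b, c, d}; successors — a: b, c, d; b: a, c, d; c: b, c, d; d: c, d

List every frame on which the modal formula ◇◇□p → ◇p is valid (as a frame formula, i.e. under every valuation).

Frame correspondent (Sahlqvist): ∀x ∀y (xR²y → ∃w (yRw ∧ xRw)) — i.e. a generalized confluence (Geach) condition.
(F1): fails — aR²f but no w with fRw and aRw.
(F2): satisfies the condition.
(F3): satisfies the condition.
(F4): satisfies the condition.

(F2), (F3), (F4)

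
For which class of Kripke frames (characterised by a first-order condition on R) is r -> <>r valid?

reflexivity: forall x Rxx

Equivalently (dual form): □r → r.
Suppose □r→r is valid. At any x set V(r)={w : Rxw}. Then □r holds at x, so r holds at x, i.e. Rxx.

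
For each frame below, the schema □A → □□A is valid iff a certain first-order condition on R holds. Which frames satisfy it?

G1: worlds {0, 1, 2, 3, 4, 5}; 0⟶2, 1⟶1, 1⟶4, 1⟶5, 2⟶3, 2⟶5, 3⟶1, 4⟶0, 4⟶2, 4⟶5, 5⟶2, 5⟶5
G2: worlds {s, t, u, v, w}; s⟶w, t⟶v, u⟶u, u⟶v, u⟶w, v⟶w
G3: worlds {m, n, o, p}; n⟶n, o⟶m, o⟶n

G3

Frame correspondent (Sahlqvist): ∀x ∀y ∀z (Rxy ∧ Ryz → Rxz) — i.e. transitivity.
G1: fails — R02 and R25 but not R05.
G2: fails — Rtv and Rvw but not Rtw.
G3: condition met.
Valid on: G3.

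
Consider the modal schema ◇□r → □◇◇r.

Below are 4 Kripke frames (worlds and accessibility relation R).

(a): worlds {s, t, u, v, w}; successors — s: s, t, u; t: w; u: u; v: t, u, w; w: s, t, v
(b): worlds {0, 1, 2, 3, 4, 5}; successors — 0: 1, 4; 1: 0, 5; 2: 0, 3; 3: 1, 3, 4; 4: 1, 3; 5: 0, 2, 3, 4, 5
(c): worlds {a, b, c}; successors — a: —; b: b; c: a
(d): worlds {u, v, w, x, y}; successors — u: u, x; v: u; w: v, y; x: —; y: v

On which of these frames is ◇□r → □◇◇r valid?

(b)

This is the axiom for a generalized confluence (Geach) condition; its first-order frame correspondent is ∀x ∀y ∀z ((xRy ∧ xRz) → ∃w (yRw ∧ zR²w)).
(a): fails — sRt, sRt but no w* with tRw* and tR²w*.
(b): ✓.
(c): fails — cRa, cRa but no w with aRw and aR²w.
(d): fails — uRu, uRx but no t with uRt and xR²t.
Valid on: (b).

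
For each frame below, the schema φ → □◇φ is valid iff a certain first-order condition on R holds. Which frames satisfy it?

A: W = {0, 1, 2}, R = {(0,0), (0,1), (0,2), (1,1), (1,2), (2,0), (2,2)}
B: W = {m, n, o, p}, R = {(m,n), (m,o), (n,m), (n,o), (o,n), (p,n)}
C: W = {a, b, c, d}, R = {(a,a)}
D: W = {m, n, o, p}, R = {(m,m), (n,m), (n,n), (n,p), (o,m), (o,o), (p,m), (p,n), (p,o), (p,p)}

C

This is the axiom for symmetry; its first-order frame correspondent is ∀x ∀y (Rxy → Ryx).
A: fails — R12 but not R21.
B: fails — Rpn but not Rnp.
C: satisfies the condition.
D: fails — Rom but not Rmo.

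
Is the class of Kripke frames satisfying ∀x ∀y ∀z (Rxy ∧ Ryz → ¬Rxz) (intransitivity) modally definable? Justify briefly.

No — not modally definable

If a class were modally definable it would be closed under surjective bounded morphisms (Goldblatt–Thomason).
The 3-cycle (worlds a,b,c with a→b→c→a) is intransitive. Mapping every world to a single reflexive point • is a surjective bounded morphism; the reflexive point is not intransitive (R••∧R•• but R••).
Hence intransitivity is not modally definable.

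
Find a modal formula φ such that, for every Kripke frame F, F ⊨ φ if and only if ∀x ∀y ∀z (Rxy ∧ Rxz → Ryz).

◇r → □◇r

The condition is the Euclidean property. The 5 schema ◇r → □◇r defines it.
Suppose ◇r→□◇r is valid. Take Rxy, Rxz and set V(r)={y}. Then ◇r at x, so □◇r at x, so ◇r at z, so some w with Rzw has r; w=y, i.e. Rzy. By symmetry of the argument, Ryz.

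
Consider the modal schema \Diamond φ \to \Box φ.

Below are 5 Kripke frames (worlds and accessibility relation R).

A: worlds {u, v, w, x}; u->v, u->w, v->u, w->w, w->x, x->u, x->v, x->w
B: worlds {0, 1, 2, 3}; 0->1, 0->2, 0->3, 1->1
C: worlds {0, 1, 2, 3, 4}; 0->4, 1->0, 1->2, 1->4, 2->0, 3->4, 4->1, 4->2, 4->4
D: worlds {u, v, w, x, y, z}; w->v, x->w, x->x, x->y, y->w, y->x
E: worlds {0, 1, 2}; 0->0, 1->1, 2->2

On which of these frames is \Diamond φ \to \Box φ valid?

E

Frame correspondent (Sahlqvist): \forall x \forall y \forall z (Rxy \wedge Rxz \to y = z) — i.e. partial functionality.
A: fails — u sees both v and w.
B: fails — 0 sees both 1 and 2.
C: fails — 1 sees both 0 and 2.
D: fails — x sees both w and x.
E: holds.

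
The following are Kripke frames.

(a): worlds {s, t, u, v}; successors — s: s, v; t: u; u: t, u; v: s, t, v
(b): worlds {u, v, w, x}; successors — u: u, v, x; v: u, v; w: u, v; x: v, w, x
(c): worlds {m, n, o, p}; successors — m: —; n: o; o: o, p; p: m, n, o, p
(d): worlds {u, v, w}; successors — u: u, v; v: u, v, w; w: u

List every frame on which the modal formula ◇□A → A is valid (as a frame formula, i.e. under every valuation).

This is the axiom for symmetry; its first-order frame correspondent is ∀x ∀y (Rxy → Ryx).
(a): fails — Rvt but not Rtv.
(b): fails — Rxw but not Rwx.
(c): fails — Rpn but not Rnp.
(d): fails — Rwu but not Ruw.
Valid on no frame.

none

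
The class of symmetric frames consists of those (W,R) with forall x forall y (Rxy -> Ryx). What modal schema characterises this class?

s → □◇s

This is symmetry; the standard corresponding axiom is B: s → □◇s.
Suppose s→□◇s is valid. Take Rxy and set V(s)={x}. Then s at x, so □◇s at x, so ◇s at y, so some z with Ryz has s; z=x, i.e. Ryx.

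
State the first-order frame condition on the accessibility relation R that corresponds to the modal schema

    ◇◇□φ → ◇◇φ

∀x ∀y (xR²y → ∃w (yRw ∧ xR²w))

This is a Sahlqvist (Geach-type) schema ◇^2□^1φ → □^0◇^2φ.
Minimal-valuation argument: fix x; take any y with xR^2y and any z with xR^0z. Set V(φ) to the set of worlds R-reachable from y in exactly 1 step. Then □^1φ holds at y, so the antecedent holds at x; validity forces ◇^2φ at z, giving a w with zR^2w and yR^1w.
First-order correspondent: ∀x ∀y (xR²y → ∃w (yRw ∧ xR²w)).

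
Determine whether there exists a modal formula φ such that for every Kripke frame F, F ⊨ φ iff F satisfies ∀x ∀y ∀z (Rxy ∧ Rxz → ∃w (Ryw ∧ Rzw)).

Definable; ◇□p → □◇p defines it

The condition is convergence. A defining modal formula is ◇□p → □◇p.
Suppose ◇□p→□◇p is valid. Take Rxy, Rxz and set V(p)={w : Ryw}. Then □p at y so ◇□p at x, so □◇p at x, so ◇p at z, giving w with Rzw and Ryw.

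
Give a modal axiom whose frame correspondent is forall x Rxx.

A defining formula is □ψ → ψ (the T axiom).
Suppose □ψ→ψ is valid. At any x set V(ψ)={w : Rxw}. Then □ψ holds at x, so ψ holds at x, i.e. Rxx.

□ψ → ψ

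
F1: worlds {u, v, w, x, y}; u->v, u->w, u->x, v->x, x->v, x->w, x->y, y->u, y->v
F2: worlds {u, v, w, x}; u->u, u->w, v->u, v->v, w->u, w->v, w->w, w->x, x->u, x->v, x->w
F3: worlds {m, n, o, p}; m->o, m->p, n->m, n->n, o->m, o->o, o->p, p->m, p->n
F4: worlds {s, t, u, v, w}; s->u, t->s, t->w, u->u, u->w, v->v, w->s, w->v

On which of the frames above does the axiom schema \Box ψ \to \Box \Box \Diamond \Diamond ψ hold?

This is the axiom for a generalized confluence (Geach) condition; its first-order frame correspondent is \forall x \forall z (x R^2 z \to \exists w (xRw \wedge z R^2 w)).
F1: fails — uR²w but no t with uRt and wR²t.
F2: ✓.
F3: ✓.
F4: fails — tR²v but no w* with tRw* and vR²w*.

F2, F3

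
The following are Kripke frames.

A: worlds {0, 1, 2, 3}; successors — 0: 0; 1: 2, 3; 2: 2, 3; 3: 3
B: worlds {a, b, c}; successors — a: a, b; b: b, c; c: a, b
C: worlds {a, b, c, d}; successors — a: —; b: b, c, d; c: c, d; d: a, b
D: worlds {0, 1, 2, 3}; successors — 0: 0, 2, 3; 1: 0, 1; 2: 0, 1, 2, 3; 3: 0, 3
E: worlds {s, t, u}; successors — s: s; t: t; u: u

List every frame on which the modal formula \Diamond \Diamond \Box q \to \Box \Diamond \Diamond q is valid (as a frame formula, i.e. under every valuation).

A, B, D, E

Frame correspondent (Sahlqvist): \forall x \forall y \forall z ((x R^2 y \wedge xRz) \to \exists w (yRw \wedge z R^2 w)) — i.e. a generalized confluence (Geach) condition.
A: ✓.
B: ✓.
C: fails — bR²a, bRb but no w with aRw and bR²w.
D: ✓.
E: ✓.
Valid on: A, B, D, E.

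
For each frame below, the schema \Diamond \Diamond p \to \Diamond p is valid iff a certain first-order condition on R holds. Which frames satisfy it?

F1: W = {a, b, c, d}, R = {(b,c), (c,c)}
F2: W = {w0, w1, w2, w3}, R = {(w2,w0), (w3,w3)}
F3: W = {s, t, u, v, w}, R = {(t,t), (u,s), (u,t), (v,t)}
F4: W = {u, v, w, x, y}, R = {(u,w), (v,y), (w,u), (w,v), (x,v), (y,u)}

This is the axiom for transitivity; its first-order frame correspondent is \forall x \forall y \forall z (Rxy \wedge Ryz \to Rxz).
F1: condition met.
F2: condition met.
F3: condition met.
F4: fails — Rwu and Ruw but not Rww.

F1, F2, F3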